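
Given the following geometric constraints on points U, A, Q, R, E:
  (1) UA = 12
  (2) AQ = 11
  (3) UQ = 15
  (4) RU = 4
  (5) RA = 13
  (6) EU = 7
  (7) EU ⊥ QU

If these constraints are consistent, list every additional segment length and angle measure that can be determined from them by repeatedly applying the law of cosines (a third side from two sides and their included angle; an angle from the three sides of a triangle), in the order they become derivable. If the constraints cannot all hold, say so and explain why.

The constraints are consistent. Derivable facts, in order:
After 1 step:
- QE ≈ 16.55
- ∠AQU = 52.26°
- ∠ARU = 66.78°
- ∠AUQ = 46.46°
- ∠AUR = 95.38°
- ∠QAU = 81.29°
- ∠RAU = 17.84°
After 2 steps:
- ∠EQU = 25.02°
- ∠QEU = 64.98°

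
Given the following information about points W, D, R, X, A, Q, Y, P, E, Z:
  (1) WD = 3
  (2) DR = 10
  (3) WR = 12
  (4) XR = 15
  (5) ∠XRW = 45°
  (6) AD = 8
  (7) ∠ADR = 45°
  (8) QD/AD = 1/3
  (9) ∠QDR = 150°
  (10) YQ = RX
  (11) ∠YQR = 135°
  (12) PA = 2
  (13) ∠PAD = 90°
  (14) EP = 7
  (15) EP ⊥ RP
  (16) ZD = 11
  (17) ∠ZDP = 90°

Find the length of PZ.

Step 1: By the law of cosines on triangle DAP: DP² = 8² + 2² − 2·8·2·cos(90°) = 68, so DP = 2·√17.
Step 2: By the law of cosines on triangle PDZ: PZ² = (2·√17)² + 11² − 2·2·√17·11·cos(90°) = 189, so PZ = 3·√21.

Therefore, the length of PZ = 3·√21.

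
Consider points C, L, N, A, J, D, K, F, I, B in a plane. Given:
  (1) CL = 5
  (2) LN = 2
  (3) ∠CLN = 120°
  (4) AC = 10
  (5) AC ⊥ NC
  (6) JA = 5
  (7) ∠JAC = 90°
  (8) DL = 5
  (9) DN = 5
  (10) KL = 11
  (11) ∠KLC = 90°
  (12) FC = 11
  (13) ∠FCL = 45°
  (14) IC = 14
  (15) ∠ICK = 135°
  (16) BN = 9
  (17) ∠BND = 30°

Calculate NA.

Step 1: By the law of cosines on triangle CLN: CN² = 5² + 2² − 2·5·2·cos(120°) = 39, so CN = √39.
Step 2: By the law of cosines on triangle NCA: NA² = √39² + 10² − 2·√39·10·cos(90°) = 139, so NA = √139.

Therefore, the length of NA = √139.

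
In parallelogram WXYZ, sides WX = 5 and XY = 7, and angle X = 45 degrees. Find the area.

Area = a * b * sin(theta)
Area = 5 * 7 * sin(45 degrees)
Area = 35 * sqrt(2)/2
Area = 35*sqrt(2)/2

35*sqrt(2)/2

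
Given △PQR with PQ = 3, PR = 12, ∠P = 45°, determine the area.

When two sides and the included angle are known, the area formula is (1/2)ab sin(C).
The height from one side to the opposite vertex is 12 sin(45°) = 6*sqrt(2).
Area = (1/2) * 3 * 6*sqrt(2) = 9*sqrt(2).

9*sqrt(2)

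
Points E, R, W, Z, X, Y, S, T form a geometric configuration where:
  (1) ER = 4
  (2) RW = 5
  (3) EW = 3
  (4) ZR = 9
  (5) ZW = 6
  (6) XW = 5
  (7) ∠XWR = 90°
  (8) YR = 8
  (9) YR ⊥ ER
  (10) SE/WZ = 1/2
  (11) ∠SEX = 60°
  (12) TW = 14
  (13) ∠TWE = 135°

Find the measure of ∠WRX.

Step 1: By the law of cosines on triangle RWX: RX² = 5² + 5² − 2·5·5·cos(90°) = 50, so RX = 5·√2.
Step 2: By the inverse law of cosines on triangle WRX: cos(∠WRX) = (5² + (5·√2)² − 5²) / (2·5·5·√2) = 50/70.71 = 0.7071, so ∠WRX = 45°.

Therefore, the measure of angle ∠WRX = 45°.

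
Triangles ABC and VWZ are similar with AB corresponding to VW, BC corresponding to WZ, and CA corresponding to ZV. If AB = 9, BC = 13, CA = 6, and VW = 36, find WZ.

Similar triangles have proportional sides. Setting up the proportion:
VW / AB = WZ / BC
36 / 9 = WZ / 13
WZ = 13 * 36 / 9 = 52.

52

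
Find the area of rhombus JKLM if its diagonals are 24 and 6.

Area = (24 * 6) / 2 = 144 / 2 = 72

72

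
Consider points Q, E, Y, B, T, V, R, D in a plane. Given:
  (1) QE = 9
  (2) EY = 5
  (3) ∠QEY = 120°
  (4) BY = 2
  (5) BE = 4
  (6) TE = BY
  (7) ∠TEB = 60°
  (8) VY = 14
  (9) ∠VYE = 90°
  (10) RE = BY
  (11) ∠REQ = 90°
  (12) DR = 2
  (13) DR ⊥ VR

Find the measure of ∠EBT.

From the given relations: TE = BY = 2.
Step 1: By the law of cosines on triangle BET: BT² = 4² + 2² − 2·4·2·cos(60°) = 12, so BT = 2·√3.
Step 2: By the inverse law of cosines on triangle EBT: cos(∠EBT) = (4² + (2·√3)² − 2²) / (2·4·2·√3) = 24/27.71 = 0.866, so ∠EBT = 30°.

Therefore, the measure of angle ∠EBT = 30°.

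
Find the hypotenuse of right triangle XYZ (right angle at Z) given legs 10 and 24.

XY = sqrt(10^2 + 24^2) = sqrt(676) = 26

26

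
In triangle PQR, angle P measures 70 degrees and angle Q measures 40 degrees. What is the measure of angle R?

Let angle R = x. Then 70 + 40 + x = 180.
x = 180 - 110 = 70 degrees.

70 degrees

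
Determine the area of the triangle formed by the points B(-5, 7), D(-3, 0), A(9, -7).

Shoelace: Area = (1/2)|-5(0--7) + -3(-7-7) + 9(7-0)| = (1/2)(70) = 35

35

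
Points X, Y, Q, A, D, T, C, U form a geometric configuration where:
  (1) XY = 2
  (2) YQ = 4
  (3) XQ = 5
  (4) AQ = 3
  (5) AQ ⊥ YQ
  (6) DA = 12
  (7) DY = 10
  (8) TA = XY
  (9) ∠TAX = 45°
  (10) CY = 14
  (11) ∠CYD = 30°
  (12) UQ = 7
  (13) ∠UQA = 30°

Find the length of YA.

Step 1: By the law of cosines on triangle YQA: YA² = 4² + 3² − 2·4·3·cos(90°) = 25, so YA = 5.

Therefore, the length of YA = 5.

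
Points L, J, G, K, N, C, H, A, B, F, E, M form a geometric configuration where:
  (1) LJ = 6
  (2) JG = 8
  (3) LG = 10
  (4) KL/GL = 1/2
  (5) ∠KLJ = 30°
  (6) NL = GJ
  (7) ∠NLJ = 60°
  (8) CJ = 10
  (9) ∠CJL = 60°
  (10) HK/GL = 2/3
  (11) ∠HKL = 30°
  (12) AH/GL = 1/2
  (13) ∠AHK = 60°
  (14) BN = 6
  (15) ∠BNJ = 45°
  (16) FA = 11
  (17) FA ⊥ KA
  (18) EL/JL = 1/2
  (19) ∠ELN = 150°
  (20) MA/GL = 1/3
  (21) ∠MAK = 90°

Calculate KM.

From the given relations: HK = 2/3·GL = 2/3·10 ≈ 6.67; AH = 1/2·GL = 1/2·10 = 5; MA = 1/3·GL = 1/3·10 ≈ 3.33.
Step 1: By the law of cosines on triangle KHA: KA² = 6.67² + 5² − 2·6.67·5·cos(60°) = 36.11, so KA = 5/3·√13.
Step 2: By the law of cosines on triangle KAM: KM² = (5/3·√13)² + 3.33² − 2·5/3·√13·3.33·cos(90°) = 47.22, so KM = 5/3·√17.

Therefore, the length of KM = 5/3·√17.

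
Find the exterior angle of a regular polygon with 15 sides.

Each exterior angle of a regular n-gon is 360 / n.
For n = 15: 360 / 15 = 24 degrees.

24 degrees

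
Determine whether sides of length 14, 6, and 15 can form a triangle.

Sort the sides: 6, 14, 15.
It suffices to check that the sum of the two smallest exceeds the largest:
6 + 14 = 20 > 15. ✓
Yes, a valid triangle can be formed.

Yes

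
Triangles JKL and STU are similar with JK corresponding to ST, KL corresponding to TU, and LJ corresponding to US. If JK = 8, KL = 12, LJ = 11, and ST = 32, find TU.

k = 32/8 = 4. TU = 4 * 12 = 48.

48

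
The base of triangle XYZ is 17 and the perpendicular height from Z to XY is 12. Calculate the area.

A triangle's area is half the area of a rectangle with the same base and height.
Area = (1/2) * 17 * 12 = 102.

102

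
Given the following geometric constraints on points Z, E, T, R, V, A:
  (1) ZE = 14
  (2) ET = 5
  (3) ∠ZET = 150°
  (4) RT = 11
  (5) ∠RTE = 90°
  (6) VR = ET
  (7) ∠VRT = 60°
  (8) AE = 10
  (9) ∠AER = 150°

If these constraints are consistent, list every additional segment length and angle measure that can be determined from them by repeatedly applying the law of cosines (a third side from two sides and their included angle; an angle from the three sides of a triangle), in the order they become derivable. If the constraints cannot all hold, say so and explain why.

The constraints are consistent. Derivable facts, in order:
After 1 step:
- ER = √146
- TV = √91
- ZT ≈ 18.5
After 2 steps:
- RA ≈ 21.34
- ∠ERT = 24.44°
- ∠ETZ = 22.23°
- ∠EZT = 7.77°
- ∠RET = 65.56°
- ∠RTV = 27°
- ∠RVT = 93°
After 3 steps:
- ∠ARE = 13.55°
- ∠EAR = 16.45°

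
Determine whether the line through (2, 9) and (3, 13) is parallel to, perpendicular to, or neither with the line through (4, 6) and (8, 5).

Slope of line 1: m1 = (13 - 9)/(3 - 2) = 4/1 = 4
Slope of line 2: m2 = (5 - 6)/(8 - 4) = -1/4 = -1/4
m1 * m2 = (4) * (-1/4) = -1 = -1, so the lines are perpendicular.

Perpendicular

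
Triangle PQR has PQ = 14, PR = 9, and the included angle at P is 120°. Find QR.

By the law of cosines: QR^2 = PQ^2 + PR^2 - 2*PQ*PR*cos(P)
QR^2 = 14^2 + 9^2 - 2*14*9*cos(120°)
QR^2 = 196 + 81 - 252*(-1/2)
QR^2 = 403
QR = sqrt(403)

sqrt(403)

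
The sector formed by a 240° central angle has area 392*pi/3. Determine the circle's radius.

r² = 360 × 392*pi/3 / (π × 240) = 196, so r = 14.

14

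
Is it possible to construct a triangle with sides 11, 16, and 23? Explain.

Yes.
The triangle inequality requires that the sum of any two sides exceeds the third.
Here 11 + 16 = 27 > 23, so the condition is met.

Yes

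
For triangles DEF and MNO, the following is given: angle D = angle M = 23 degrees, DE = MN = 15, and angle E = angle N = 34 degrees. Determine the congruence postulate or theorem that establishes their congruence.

The given information matches ASA: Two pairs of corresponding angles and the included side are equal (Angle-Side-Angle).

ASA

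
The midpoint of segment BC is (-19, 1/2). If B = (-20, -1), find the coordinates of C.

Using the midpoint formula: M = ((x1 + x2)/2, (y1 + y2)/2)
We know M = (-19, 1/2) and B = (-20, -1)
For x: -19 = (-20 + x2)/2, so x2 = 2*-19 - -20 = -18
For y: 1/2 = (-1 + y2)/2, so y2 = 2*1/2 - -1 = 2
C = (-18, 2)

(-18, 2)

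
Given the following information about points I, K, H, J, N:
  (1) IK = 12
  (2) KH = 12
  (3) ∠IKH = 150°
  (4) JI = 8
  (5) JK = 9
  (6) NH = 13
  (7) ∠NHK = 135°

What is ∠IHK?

Step 1: By the law of cosines on triangle HKI: HI² = 12² + 12² − 2·12·12·cos(150°) = 537.42, so HI ≈ 23.18.
Step 2: By the inverse law of cosines on triangle IHK: cos(∠IHK) = (23.18² + 12² − 12²) / (2·23.18·12) = 537.42/556.37 = 0.9659, so ∠IHK = 15°.

Therefore, the measure of angle ∠IHK = 15°.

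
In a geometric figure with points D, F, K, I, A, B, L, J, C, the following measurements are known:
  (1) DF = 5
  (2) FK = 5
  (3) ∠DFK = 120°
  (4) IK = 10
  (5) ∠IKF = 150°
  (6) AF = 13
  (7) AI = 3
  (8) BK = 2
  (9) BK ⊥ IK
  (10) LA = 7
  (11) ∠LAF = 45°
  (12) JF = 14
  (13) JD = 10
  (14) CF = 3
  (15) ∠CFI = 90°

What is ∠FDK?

Step 1: By the law of cosines on triangle DFK: DK² = 5² + 5² − 2·5·5·cos(120°) = 75, so DK = 5·√3.
Step 2: By the inverse law of cosines on triangle FDK: cos(∠FDK) = (5² + (5·√3)² − 5²) / (2·5·5·√3) = 75/86.6 = 0.866, so ∠FDK = 30°.

Therefore, the measure of angle ∠FDK = 30°.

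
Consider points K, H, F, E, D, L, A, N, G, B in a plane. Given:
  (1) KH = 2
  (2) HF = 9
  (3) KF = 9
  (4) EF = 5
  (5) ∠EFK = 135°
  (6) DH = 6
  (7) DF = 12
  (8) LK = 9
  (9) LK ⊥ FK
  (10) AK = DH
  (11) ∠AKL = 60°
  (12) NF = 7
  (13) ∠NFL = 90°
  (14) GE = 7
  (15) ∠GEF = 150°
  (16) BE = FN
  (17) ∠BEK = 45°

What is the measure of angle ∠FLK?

Step 1: By the law of cosines on triangle LKF: LF² = 9² + 9² − 2·9·9·cos(90°) = 162, so LF = 9·√2.
Step 2: By the inverse law of cosines on triangle FLK: cos(∠FLK) = ((9·√2)² + 9² − 9²) / (2·9·√2·9) = 162/229.1 = 0.7071, so ∠FLK = 45°.

Therefore, the measure of angle ∠FLK = 45°.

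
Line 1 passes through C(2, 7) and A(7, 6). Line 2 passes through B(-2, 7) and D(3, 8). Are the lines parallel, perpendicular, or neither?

Slope of line 1: m1 = (6 - 7)/(7 - 2) = -1/5 = -1/5
Slope of line 2: m2 = (8 - 7)/(3 - -2) = 1/5 = 1/5
m1 != m2 and m1*m2 = -1/25 != -1. Neither.

Neither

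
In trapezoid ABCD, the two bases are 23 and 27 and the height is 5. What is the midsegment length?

The midsegment of a trapezoid = (base1 + base2) / 2
midsegment = (23 + 27) / 2
midsegment = 50 / 2
midsegment = 25

25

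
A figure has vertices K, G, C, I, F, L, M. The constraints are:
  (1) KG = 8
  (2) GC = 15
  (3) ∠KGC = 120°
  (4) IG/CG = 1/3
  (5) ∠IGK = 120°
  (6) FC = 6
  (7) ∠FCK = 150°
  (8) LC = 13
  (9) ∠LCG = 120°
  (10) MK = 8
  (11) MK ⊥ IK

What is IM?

From the given relations: IG = 1/3·CG = 1/3·15 = 5.
Step 1: By the law of cosines on triangle IGK: IK² = 5² + 8² − 2·5·8·cos(120°) = 129, so IK = √129.
Step 2: By the law of cosines on triangle IKM: IM² = √129² + 8² − 2·√129·8·cos(90°) = 193, so IM = √193.

Therefore, the length of IM = √193.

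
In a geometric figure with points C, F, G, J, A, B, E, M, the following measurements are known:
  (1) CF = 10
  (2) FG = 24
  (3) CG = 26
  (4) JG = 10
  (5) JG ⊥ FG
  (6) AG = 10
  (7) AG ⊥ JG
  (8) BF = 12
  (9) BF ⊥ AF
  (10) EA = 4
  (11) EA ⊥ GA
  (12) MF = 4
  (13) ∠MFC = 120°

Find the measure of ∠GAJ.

Step 1: By the law of cosines on triangle AGJ: AJ² = 10² + 10² − 2·10·10·cos(90°) = 200, so AJ = 10·√2.
Step 2: By the inverse law of cosines on triangle GAJ: cos(∠GAJ) = (10² + (10·√2)² − 10²) / (2·10·10·√2) = 200/282.84 = 0.7071, so ∠GAJ = 45°.

Therefore, the measure of angle ∠GAJ = 45°.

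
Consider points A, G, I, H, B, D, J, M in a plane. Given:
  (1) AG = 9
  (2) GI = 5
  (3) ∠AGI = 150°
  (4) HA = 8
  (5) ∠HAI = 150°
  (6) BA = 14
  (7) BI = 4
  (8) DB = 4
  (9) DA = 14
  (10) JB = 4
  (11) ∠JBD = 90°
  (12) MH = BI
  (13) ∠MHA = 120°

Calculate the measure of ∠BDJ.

Step 1: By the law of cosines on triangle DBJ: DJ² = 4² + 4² − 2·4·4·cos(90°) = 32, so DJ = 4·√2.
Step 2: By the inverse law of cosines on triangle BDJ: cos(∠BDJ) = (4² + (4·√2)² − 4²) / (2·4·4·√2) = 32/45.25 = 0.7071, so ∠BDJ = 45°.

Therefore, the measure of angle ∠BDJ = 45°.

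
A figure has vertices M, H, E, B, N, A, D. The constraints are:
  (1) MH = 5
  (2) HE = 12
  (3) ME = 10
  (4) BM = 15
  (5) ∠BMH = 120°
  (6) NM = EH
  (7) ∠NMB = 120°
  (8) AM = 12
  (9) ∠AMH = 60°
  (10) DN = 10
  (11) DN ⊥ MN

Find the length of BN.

From the given relations: NM = EH = 12.
Step 1: By the law of cosines on triangle BMN: BN² = 15² + 12² − 2·15·12·cos(120°) = 549, so BN = 3·√61.

Therefore, the length of BN = 3·√61.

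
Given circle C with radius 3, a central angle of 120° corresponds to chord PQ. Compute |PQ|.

Chord = 2(3) sin(60°) = 3*sqrt(3)

3*sqrt(3)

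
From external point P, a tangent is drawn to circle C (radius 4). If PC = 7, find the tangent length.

The tangent, radius, and line from the external point to the center form a right triangle.
The right angle is where the tangent meets the radius.
By the Pythagorean theorem: tangent² + 4² = 7²
tangent² = 49 - 16 = 33
tangent = sqrt(33)

sqrt(33)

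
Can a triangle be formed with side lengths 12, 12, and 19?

Check all three triangle inequalities:
12 + 12 = 24 > 19 ✓
12 + 19 = 31 > 12 ✓
12 + 19 = 31 > 12 ✓
All conditions hold, so these sides form a valid triangle.

Yes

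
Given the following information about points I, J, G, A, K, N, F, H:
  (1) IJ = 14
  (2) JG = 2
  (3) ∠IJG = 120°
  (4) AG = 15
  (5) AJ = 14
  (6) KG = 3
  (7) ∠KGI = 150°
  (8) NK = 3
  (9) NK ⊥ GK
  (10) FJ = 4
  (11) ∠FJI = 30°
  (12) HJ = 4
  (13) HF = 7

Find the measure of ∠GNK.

Step 1: By the law of cosines on triangle NKG: NG² = 3² + 3² − 2·3·3·cos(90°) = 18, so NG = 3·√2.
Step 2: By the inverse law of cosines on triangle GNK: cos(∠GNK) = ((3·√2)² + 3² − 3²) / (2·3·√2·3) = 18/25.46 = 0.7071, so ∠GNK = 45°.

Therefore, the measure of angle ∠GNK = 45°.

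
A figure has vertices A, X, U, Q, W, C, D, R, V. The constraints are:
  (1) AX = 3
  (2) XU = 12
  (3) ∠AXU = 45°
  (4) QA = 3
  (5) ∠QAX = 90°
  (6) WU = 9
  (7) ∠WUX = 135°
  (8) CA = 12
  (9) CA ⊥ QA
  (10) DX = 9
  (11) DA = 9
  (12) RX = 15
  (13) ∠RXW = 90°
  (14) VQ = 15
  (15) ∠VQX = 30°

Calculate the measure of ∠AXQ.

Step 1: By the law of cosines on triangle XAQ: XQ² = 3² + 3² − 2·3·3·cos(90°) = 18, so XQ = 3·√2.
Step 2: By the inverse law of cosines on triangle AXQ: cos(∠AXQ) = (3² + (3·√2)² − 3²) / (2·3·3·√2) = 18/25.46 = 0.7071, so ∠AXQ = 45°.

Therefore, the measure of angle ∠AXQ = 45°.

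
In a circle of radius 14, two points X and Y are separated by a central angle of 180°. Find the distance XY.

Chord length = 2r sin(θ/2)
= 2 × 14 × sin(180°/2)
= 2 × 14 × sin(90°)
= 28

28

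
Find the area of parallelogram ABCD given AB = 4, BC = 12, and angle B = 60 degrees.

Area = a * b * sin(theta)
Area = 4 * 12 * sin(60 degrees)
Area = 48 * sqrt(3)/2
Area = 24*sqrt(3)

24*sqrt(3)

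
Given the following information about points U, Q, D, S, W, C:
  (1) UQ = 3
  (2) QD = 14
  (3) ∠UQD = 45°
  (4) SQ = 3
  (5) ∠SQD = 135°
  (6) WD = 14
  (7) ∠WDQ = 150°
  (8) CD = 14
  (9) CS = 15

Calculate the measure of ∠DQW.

Step 1: By the law of cosines on triangle QDW: QW² = 14² + 14² − 2·14·14·cos(150°) = 731.48, so QW ≈ 27.05.
Step 2: By the inverse law of cosines on triangle DQW: cos(∠DQW) = (14² + 27.05² − 14²) / (2·14·27.05) = 731.48/757.29 = 0.9659, so ∠DQW = 15°.

Therefore, the measure of angle ∠DQW = 15°.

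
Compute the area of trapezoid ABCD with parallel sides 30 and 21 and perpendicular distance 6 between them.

A trapezoid's area equals the midsegment times the height.
The midsegment is (30 + 21) / 2 = 51/2.
Area = 51/2 * 6 = 153.

153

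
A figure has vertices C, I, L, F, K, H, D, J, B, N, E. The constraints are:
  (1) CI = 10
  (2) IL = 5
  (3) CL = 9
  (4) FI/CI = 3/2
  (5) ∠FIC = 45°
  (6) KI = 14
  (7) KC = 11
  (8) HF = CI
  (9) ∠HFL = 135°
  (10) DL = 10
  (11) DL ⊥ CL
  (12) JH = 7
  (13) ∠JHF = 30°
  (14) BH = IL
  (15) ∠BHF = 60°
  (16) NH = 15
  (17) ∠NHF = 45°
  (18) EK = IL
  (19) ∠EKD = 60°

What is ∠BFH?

From the given relations: HF = CI = 10; BH = IL = 5.
Step 1: By the law of cosines on triangle FHB: FB² = 10² + 5² − 2·10·5·cos(60°) = 75, so FB = 5·√3.
Step 2: By the inverse law of cosines on triangle BFH: cos(∠BFH) = ((5·√3)² + 10² − 5²) / (2·5·√3·10) = 150/173.21 = 0.866, so ∠BFH = 30°.

Therefore, the measure of angle ∠BFH = 30°.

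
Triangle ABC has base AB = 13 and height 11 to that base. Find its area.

A triangle's area is half the area of a rectangle with the same base and height.
Area = (1/2) * 13 * 11 = 143/2.

143/2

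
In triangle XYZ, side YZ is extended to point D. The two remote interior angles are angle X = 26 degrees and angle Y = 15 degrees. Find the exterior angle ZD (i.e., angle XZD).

The interior angle at Z is 180 - 26 - 15 = 139 degrees.
The exterior angle and interior angle at Z are supplementary:
Exterior angle = 180 - 139 = 41 degrees.

41 degrees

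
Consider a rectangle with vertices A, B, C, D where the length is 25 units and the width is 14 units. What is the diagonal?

A rectangle's diagonal splits it into two right triangles, with the diagonal as the hypotenuse.
By the Pythagorean theorem, d^2 = 25^2 + 14^2 = 821.
Therefore d = sqrt(821).

sqrt(821)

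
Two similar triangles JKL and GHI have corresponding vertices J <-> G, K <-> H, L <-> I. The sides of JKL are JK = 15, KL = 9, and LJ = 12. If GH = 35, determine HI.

k = 35/15 = 7/3. HI = 7/3 * 9 = 21.

21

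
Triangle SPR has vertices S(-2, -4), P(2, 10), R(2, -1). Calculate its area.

Using the Shoelace formula for a triangle:
Area = (1/2)|x0(y1 - y2) + x1(y2 - y0) + x2(y0 - y1)|
Area = (1/2)|-2(10 - -1) + 2(-1 - -4) + 2(-4 - 10)|
Area = (1/2)|-22 + 6 + -28|
Area = (1/2)|-44|
Area = (1/2)(44)
Area = 22

22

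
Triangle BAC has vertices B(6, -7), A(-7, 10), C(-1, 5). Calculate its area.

Using the Shoelace formula for a triangle:
Area = (1/2)|x0(y1 - y2) + x1(y2 - y0) + x2(y0 - y1)|
Area = (1/2)|6(10 - 5) + -7(5 - -7) + -1(-7 - 10)|
Area = (1/2)|30 + -84 + 17|
Area = (1/2)|-37|
Area = (1/2)(37)
Area = 37/2

37/2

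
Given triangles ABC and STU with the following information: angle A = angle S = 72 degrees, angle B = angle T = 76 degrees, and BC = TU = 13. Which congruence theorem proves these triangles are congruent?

The given information provides:
angle A = angle S = 72 degrees, angle B = angle T = 76 degrees, and BC = TU = 13
This matches the AAS congruence theorem.
Two pairs of corresponding angles and a non-included side are equal (Angle-Angle-Side).

AAS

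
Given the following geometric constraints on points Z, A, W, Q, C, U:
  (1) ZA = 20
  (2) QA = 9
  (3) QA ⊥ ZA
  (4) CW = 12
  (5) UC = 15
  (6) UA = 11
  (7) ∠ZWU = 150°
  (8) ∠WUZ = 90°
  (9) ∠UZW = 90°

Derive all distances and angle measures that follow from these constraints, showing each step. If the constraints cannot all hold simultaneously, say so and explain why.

These constraints are not satisfiable: (7), (8) and (9) are the three interior angles of triangle ZWU, which must sum to 180°, but 150° + 90° + 90° = 330°. No planar figure meets all of them, so nothing further can be derived.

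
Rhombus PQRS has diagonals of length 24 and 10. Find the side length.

In a rhombus, the diagonals bisect each other perpendicularly, creating four congruent right triangles.
Each triangle has legs 12 (half of 24) and 5 (half of 10).
The hypotenuse of each right triangle is a side of the rhombus:
side = sqrt(12^2 + 5^2) = sqrt(169) = 13

13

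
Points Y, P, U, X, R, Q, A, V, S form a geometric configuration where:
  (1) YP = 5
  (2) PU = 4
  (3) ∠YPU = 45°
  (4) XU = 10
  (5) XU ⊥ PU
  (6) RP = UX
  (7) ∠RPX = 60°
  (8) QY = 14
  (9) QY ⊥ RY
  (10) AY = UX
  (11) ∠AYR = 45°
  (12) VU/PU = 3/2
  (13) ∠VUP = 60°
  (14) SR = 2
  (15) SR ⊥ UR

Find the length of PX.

Step 1: By the law of cosines on triangle PUX: PX² = 4² + 10² − 2·4·10·cos(90°) = 116, so PX = 2·√29.

Therefore, the length of PX = 2·√29.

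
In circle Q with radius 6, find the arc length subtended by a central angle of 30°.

The full circumference is 2πr = 2π(6) = 12*pi.
The arc spans 30° out of 360°, which is a fraction of 1/12.
Arc length = 12*pi × 1/12 = pi.

pi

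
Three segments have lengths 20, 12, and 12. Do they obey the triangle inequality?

For three segments to close into a triangle, no single side can be as long as the other two combined.
The longest side is 20, and 12 + 12 = 24 > 20.
A triangle can be formed.

Yes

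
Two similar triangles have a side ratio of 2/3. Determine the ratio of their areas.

Area ratio = (side ratio)^2 = (2/3)^2 = 4:9.

4:9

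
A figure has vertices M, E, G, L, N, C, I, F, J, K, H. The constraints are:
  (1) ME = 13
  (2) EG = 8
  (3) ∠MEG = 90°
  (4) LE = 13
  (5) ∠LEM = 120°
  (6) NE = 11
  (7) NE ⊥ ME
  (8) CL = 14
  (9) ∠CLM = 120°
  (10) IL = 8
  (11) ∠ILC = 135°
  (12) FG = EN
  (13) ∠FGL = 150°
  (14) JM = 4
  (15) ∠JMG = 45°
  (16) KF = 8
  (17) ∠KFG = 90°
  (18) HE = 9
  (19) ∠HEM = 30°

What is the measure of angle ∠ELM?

Step 1: By the law of cosines on triangle LEM: LM² = 13² + 13² − 2·13·13·cos(120°) = 507, so LM = 13·√3.
Step 2: By the inverse law of cosines on triangle ELM: cos(∠ELM) = (13² + (13·√3)² − 13²) / (2·13·13·√3) = 507/585.43 = 0.866, so ∠ELM = 30°.

Therefore, the measure of angle ∠ELM = 30°.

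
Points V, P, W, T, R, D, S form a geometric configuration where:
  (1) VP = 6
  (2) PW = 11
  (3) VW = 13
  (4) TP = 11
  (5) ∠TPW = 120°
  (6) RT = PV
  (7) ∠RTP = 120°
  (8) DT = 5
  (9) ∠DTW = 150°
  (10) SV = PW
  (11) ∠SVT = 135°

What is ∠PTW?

Step 1: By the law of cosines on triangle TPW: TW² = 11² + 11² − 2·11·11·cos(120°) = 363, so TW = 11·√3.
Step 2: By the inverse law of cosines on triangle PTW: cos(∠PTW) = (11² + (11·√3)² − 11²) / (2·11·11·√3) = 363/419.16 = 0.866, so ∠PTW = 30°.

Therefore, the measure of angle ∠PTW = 30°.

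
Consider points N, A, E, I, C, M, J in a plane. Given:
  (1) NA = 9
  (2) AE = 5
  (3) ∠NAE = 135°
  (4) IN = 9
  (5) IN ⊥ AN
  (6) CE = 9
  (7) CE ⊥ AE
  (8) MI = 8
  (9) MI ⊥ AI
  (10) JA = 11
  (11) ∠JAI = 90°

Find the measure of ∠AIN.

Step 1: By the law of cosines on triangle INA: IA² = 9² + 9² − 2·9·9·cos(90°) = 162, so IA = 9·√2.
Step 2: By the inverse law of cosines on triangle AIN: cos(∠AIN) = ((9·√2)² + 9² − 9²) / (2·9·√2·9) = 162/229.1 = 0.7071, so ∠AIN = 45°.

Therefore, the measure of angle ∠AIN = 45°.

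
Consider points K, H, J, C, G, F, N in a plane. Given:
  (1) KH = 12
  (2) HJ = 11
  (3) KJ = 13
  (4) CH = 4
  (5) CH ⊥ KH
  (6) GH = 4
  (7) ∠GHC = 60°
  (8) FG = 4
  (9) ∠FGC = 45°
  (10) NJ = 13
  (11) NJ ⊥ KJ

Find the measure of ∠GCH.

Step 1: By the law of cosines on triangle CHG: CG² = 4² + 4² − 2·4·4·cos(60°) = 16, so CG = 4.
Step 2: By the inverse law of cosines on triangle GCH: cos(∠GCH) = (4² + 4² − 4²) / (2·4·4) = 16/32 = 0.5, so ∠GCH = 60°.

Therefore, the measure of angle ∠GCH = 60°.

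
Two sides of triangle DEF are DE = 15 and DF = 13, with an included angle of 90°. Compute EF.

By the law of cosines: EF^2 = DE^2 + DF^2 - 2*DE*DF*cos(D)
EF^2 = 15^2 + 13^2 - 2*15*13*cos(90°)
EF^2 = 225 + 169 - 390*(0)
EF^2 = 394
EF = sqrt(394)

sqrt(394)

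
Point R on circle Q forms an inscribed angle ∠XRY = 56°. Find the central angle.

Central angle = 2 × 56° = 112° (inscribed angle theorem).

112°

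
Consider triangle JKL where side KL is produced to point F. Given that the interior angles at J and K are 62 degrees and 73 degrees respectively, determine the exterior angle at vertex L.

The interior angle at L is 180 - 62 - 73 = 45 degrees.
The exterior angle and interior angle at L are supplementary:
Exterior angle = 180 - 45 = 135 degrees.

135 degrees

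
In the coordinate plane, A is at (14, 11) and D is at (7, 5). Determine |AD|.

The horizontal distance is |7 - 14| = 7 and the vertical distance is |5 - 11| = 6.
By the Pythagorean theorem, d = sqrt(7^2 + 6^2) = sqrt(85).

sqrt(85)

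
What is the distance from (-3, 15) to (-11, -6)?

d = sqrt((-8)^2 + (-21)^2) = sqrt(505)

sqrt(505)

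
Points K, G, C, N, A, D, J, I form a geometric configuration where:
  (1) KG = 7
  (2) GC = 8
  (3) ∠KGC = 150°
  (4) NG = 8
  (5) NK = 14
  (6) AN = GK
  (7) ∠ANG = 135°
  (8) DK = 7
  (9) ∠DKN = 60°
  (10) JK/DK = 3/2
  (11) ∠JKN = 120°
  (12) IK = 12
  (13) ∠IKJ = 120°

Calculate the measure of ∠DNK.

Step 1: By the law of cosines on triangle NKD: ND² = 14² + 7² − 2·14·7·cos(60°) = 147, so ND = 7·√3.
Step 2: By the inverse law of cosines on triangle DNK: cos(∠DNK) = ((7·√3)² + 14² − 7²) / (2·7·√3·14) = 294/339.48 = 0.866, so ∠DNK = 30°.

Therefore, the measure of angle ∠DNK = 30°.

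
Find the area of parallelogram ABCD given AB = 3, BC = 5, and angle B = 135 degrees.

The area of a parallelogram equals the product of two adjacent sides times the sine of the included angle.
This is because the height equals 5 * sin(135°) = 5*sqrt(2)/2.
Area = 3 * 5*sqrt(2)/2 = 15*sqrt(2)/2

15*sqrt(2)/2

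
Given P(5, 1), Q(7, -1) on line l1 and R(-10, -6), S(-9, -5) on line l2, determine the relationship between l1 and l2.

Slope of line 1: m1 = (-1 - 1)/(7 - 5) = -2/2 = -1
Slope of line 2: m2 = (-5 - -6)/(-9 - -10) = 1/1 = 1
Two lines are perpendicular when the product of their slopes is -1 (negative reciprocals).
m1 * m2 = (-1) * (1) = -1, confirming perpendicularity.

Perpendicular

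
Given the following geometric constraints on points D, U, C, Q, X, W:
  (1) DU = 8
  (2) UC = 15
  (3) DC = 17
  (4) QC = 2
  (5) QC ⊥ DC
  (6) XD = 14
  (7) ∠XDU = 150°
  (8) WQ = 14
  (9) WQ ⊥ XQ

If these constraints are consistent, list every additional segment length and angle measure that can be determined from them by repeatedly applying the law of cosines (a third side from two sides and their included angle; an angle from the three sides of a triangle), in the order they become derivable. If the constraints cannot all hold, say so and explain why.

The constraints are consistent. Derivable facts, in order:
After 1 step:
- DQ ≈ 17.12
- UX ≈ 21.31
- ∠CDU = 61.93°
- ∠CUD = 90°
- ∠DCU = 28.07°
After 2 steps:
- ∠CDQ = 6.71°
- ∠CQD = 83.29°
- ∠DUX = 19.18°
- ∠DXU = 10.82°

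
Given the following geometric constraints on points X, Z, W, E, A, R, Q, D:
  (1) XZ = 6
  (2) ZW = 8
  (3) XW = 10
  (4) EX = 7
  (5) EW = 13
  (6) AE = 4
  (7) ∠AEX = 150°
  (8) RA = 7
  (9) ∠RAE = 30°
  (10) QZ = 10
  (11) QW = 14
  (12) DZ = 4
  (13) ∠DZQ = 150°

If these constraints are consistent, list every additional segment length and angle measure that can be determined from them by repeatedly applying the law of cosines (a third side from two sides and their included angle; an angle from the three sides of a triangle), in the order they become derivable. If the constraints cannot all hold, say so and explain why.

The constraints are consistent. Derivable facts, in order:
After 1 step:
- ER ≈ 4.06
- QD ≈ 13.61
- XA ≈ 10.65
- ∠EWX = 32.2°
- ∠EXW = 98.21°
- ∠QWZ = 44.42°
- ∠QZW = 101.54°
- ∠WEX = 49.58°
- ∠WQZ = 34.05°
- ∠WXZ = 53.13°
- ∠WZX = 90°
- ∠XWZ = 36.87°
After 2 steps:
- ∠AER = 120.51°
- ∠ARE = 29.49°
- ∠AXE = 10.82°
- ∠DQZ = 8.45°
- ∠EAX = 19.18°
- ∠QDZ = 21.55°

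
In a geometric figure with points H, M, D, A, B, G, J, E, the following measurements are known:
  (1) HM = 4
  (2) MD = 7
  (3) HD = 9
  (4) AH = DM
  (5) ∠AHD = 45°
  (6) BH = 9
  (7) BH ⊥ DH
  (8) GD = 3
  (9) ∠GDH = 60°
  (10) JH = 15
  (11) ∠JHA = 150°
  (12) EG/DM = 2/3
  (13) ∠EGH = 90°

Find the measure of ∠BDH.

Step 1: By the law of cosines on triangle DHB: DB² = 9² + 9² − 2·9·9·cos(90°) = 162, so DB = 9·√2.
Step 2: By the inverse law of cosines on triangle BDH: cos(∠BDH) = ((9·√2)² + 9² − 9²) / (2·9·√2·9) = 162/229.1 = 0.7071, so ∠BDH = 45°.

Therefore, the measure of angle ∠BDH = 45°.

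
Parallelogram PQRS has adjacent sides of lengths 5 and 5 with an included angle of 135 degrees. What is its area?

The area of a parallelogram equals the product of two adjacent sides times the sine of the included angle.
This is because the height equals 5 * sin(135°) = 5*sqrt(2)/2.
Area = 5 * 5*sqrt(2)/2 = 25*sqrt(2)/2

25*sqrt(2)/2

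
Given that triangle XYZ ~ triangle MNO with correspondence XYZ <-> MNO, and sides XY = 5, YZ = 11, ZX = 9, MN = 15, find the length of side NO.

Since the triangles are similar, the ratio of corresponding sides is constant.
Scale factor k = MN / XY = 15 / 5 = 3
NO = k * YZ = 3 * 11 = 33

33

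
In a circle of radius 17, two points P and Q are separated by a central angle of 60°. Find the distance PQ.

Drop a perpendicular from the center to the chord, bisecting both the chord and the central angle.
Each half-chord = r sin(θ/2) = 17 sin(30°).
The full chord = 2 × 17 × sin(30°) = 17.

17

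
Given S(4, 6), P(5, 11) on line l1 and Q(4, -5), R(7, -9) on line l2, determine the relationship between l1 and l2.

Slope of line 1: m1 = (11 - 6)/(5 - 4) = 5/1 = 5
Slope of line 2: m2 = (-9 - -5)/(7 - 4) = -4/3 = -4/3
For parallel lines we need equal slopes: 5 != -4/3.
For perpendicular lines we need m1*m2 = -1: (5)(-4/3) = -20/3 != -1.
Since neither condition holds, the lines are neither parallel nor perpendicular.

Neither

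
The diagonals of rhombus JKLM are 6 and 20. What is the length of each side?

The diagonals of a rhombus bisect each other at right angles.
Half-diagonals: 6/2 = 3 and 20/2 = 10
side = sqrt(3^2 + 10^2)
side = sqrt(9 + 100)
side = sqrt(109)

sqrt(109)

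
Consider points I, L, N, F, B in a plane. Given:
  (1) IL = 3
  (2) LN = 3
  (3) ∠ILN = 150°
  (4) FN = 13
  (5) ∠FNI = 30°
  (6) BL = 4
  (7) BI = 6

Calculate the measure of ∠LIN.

Step 1: By the law of cosines on triangle ILN: IN² = 3² + 3² − 2·3·3·cos(150°) = 33.59, so IN ≈ 5.8.
Step 2: By the inverse law of cosines on triangle LIN: cos(∠LIN) = (3² + 5.8² − 3²) / (2·3·5.8) = 33.59/34.77 = 0.9659, so ∠LIN = 15°.

Therefore, the measure of angle ∠LIN = 15°.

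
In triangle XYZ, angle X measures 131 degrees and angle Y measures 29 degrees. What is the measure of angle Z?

The interior angles sum to 180°: angle Z = 180 - 131 - 29 = 20°.
The triangle is obtuse (angles 131°, 29°, 20°).

20 degrees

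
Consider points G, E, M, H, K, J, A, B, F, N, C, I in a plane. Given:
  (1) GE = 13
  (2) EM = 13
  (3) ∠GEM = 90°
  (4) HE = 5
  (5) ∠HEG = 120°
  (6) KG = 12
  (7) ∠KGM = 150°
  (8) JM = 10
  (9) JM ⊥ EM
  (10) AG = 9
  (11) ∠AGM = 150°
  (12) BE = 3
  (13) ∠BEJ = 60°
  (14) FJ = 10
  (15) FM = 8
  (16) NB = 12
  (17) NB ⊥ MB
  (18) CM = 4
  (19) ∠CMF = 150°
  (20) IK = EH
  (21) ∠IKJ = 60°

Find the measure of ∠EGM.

Step 1: By the law of cosines on triangle GEM: GM² = 13² + 13² − 2·13·13·cos(90°) = 338, so GM = 13·√2.
Step 2: By the inverse law of cosines on triangle EGM: cos(∠EGM) = (13² + (13·√2)² − 13²) / (2·13·13·√2) = 338/478 = 0.7071, so ∠EGM = 45°.

Therefore, the measure of angle ∠EGM = 45°.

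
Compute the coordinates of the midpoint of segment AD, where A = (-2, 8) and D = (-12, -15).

M = ((x₁ + x₂)/2, (y₁ + y₂)/2)
= ((-2 + -12)/2, (8 + -15)/2)
= (-14/2, -7/2) = (-7, -7/2)

(-7, -7/2)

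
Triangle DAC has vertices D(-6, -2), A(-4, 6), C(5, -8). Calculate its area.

Using the Shoelace formula for a triangle:
Area = (1/2)|x0(y1 - y2) + x1(y2 - y0) + x2(y0 - y1)|
Area = (1/2)|-6(6 - -8) + -4(-8 - -2) + 5(-2 - 6)|
Area = (1/2)|-84 + 24 + -40|
Area = (1/2)|-100|
Area = (1/2)(100)
Area = 50

50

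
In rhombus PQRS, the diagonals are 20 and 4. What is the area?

The diagonals of a rhombus divide it into four right triangles.
Each triangle has legs 20/ 2 = 10 and 4/2 = 2, so each has area (1/2)*10*2 = 10.
Four such triangles give total area = (d1 * d2) / 2 = 40.

40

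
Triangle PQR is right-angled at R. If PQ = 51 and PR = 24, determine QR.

By the Pythagorean theorem: QR^2 = PQ^2 - PR^2
QR^2 = 51^2 - 24^2 = 2601 - 576 = 2025
QR = sqrt(2025) = 45

45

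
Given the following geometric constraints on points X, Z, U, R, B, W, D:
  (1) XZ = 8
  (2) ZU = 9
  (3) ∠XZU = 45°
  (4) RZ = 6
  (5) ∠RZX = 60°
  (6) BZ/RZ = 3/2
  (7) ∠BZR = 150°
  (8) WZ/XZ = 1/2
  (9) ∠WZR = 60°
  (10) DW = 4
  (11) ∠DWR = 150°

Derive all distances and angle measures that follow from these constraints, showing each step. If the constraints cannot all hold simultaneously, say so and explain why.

The constraints are consistent.

From the given relations:
  BZ = 3/2·RZ = 3/2·6 = 9
  WZ = 1/2·XZ = 1/2·8 = 4

Step 1: From XZ = 8, ZU = 9, and ∠XZU = 45°, by the law of cosines:
  XU² = XZ² + ZU² - 2·XZ·ZU·cos(45°) = 64 + 81 - 101.8 = 43.18
  XU ≈ 6.57

Step 2: From XZ = 8, ZR = 6, and ∠XZR = 60°, by the law of cosines:
  XR² = XZ² + ZR² - 2·XZ·ZR·cos(60°) = 64 + 36 - 48 = 52
  XR = 2·√13

Step 3: From RZ = 6, ZB = 9, and ∠RZB = 150°, by the law of cosines:
  RB² = RZ² + ZB² - 2·RZ·ZB·cos(150°) = 36 + 81 + 93.53 = 210.5
  RB ≈ 14.51

Step 4: From RZ = 6, ZW = 4, and ∠RZW = 60°, by the law of cosines:
  RW² = RZ² + ZW² - 2·RZ·ZW·cos(60°) = 36 + 16 - 24 = 28
  RW = 2·√7

Step 5: From RW = 2·√7, WD = 4, and ∠RWD = 150°, by the law of cosines:
  RD² = RW² + WD² - 2·RW·WD·cos(150°) = 28 + 16 + 36.66 = 80.66
  RD ≈ 8.98

Step 6: From XR = 2·√13, XZ = 8, RZ = 6, by the inverse law of cosines:
  cos(∠RXZ) = (XR² + XZ² - RZ²) / (2·XR·XZ)
  ∠RXZ = 46.1°

Step 7: From XU = 6.57, XZ = 8, UZ = 9, by the inverse law of cosines:
  cos(∠UXZ) = (XU² + XZ² - UZ²) / (2·XU·XZ)
  ∠UXZ = 75.58°

Step 8: From UX = 6.57, UZ = 9, XZ = 8, by the inverse law of cosines:
  cos(∠XUZ) = (UX² + UZ² - XZ²) / (2·UX·UZ)
  ∠XUZ = 59.42°

Step 9: From RB = 14.51, RZ = 6, BZ = 9, by the inverse law of cosines:
  cos(∠BRZ) = (RB² + RZ² - BZ²) / (2·RB·RZ)
  ∠BRZ = 18.07°

Step 10: From RW = 2·√7, RZ = 6, WZ = 4, by the inverse law of cosines:
  cos(∠WRZ) = (RW² + RZ² - WZ²) / (2·RW·RZ)
  ∠WRZ = 40.89°

Step 11: From RX = 2·√13, RZ = 6, XZ = 8, by the inverse law of cosines:
  cos(∠XRZ) = (RX² + RZ² - XZ²) / (2·RX·RZ)
  ∠XRZ = 73.9°

Step 12: From BR = 14.51, BZ = 9, RZ = 6, by the inverse law of cosines:
  cos(∠RBZ) = (BR² + BZ² - RZ²) / (2·BR·BZ)
  ∠RBZ = 11.93°

Step 13: From WR = 2·√7, WZ = 4, RZ = 6, by the inverse law of cosines:
  cos(∠RWZ) = (WR² + WZ² - RZ²) / (2·WR·WZ)
  ∠RWZ = 79.11°

Step 14: From RD = 8.98, RW = 2·√7, DW = 4, by the inverse law of cosines:
  cos(∠DRW) = (RD² + RW² - DW²) / (2·RD·RW)
  ∠DRW = 12.87°

Step 15: From DR = 8.98, DW = 4, RW = 2·√7, by the inverse law of cosines:
  cos(∠RDW) = (DR² + DW² - RW²) / (2·DR·DW)
  ∠RDW = 17.13°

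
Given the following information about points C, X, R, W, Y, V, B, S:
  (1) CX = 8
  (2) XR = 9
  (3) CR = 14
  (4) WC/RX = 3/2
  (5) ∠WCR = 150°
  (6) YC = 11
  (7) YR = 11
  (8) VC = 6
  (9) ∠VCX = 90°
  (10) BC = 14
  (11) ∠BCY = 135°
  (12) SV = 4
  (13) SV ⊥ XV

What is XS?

Step 1: By the law of cosines on triangle XCV: XV² = 8² + 6² − 2·8·6·cos(90°) = 100, so XV = 10.
Step 2: By the law of cosines on triangle XVS: XS² = 10² + 4² − 2·10·4·cos(90°) = 116, so XS = 2·√29.

Therefore, the length of XS = 2·√29.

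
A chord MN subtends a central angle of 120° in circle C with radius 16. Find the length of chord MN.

Drop a perpendicular from the center to the chord, bisecting both the chord and the central angle.
Each half-chord = r sin(θ/2) = 16 sin(60°).
The full chord = 2 × 16 × sin(60°) = 16*sqrt(3).

16*sqrt(3)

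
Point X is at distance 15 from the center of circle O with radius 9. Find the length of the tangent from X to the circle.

The tangent, radius, and line from the external point to the center form a right triangle.
The right angle is where the tangent meets the radius.
By the Pythagorean theorem: tangent² + 9² = 15²
tangent² = 225 - 81 = 144
tangent = 12

12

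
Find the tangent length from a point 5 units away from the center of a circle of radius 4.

tangent = √(d² - r²) = √(5² - 4²) = √(25 - 16) = √9 = 3

3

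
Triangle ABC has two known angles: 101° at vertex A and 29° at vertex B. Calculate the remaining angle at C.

The interior angles sum to 180°: angle C = 180 - 101 - 29 = 50°.
The triangle is obtuse (angles 101°, 29°, 50°).

50 degrees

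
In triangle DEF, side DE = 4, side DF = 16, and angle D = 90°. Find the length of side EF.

Since angle D = 90°, this is a right triangle and the law of cosines reduces to the Pythagorean theorem.
EF^2 = 4^2 + 16^2 = 272
EF = 4*sqrt(17)

4*sqrt(17)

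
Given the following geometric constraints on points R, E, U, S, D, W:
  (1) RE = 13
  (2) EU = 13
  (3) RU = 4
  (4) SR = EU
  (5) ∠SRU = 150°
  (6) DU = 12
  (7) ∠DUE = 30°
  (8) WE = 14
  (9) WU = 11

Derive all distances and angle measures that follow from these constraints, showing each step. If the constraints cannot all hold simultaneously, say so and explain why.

The constraints are consistent.

From the given relations:
  SR = EU = 13

Step 1: From EU = 13, UD = 12, and ∠EUD = 30°, by the law of cosines:
  ED² = EU² + UD² - 2·EU·UD·cos(30°) = 169 + 144 - 270.2 = 42.8
  ED ≈ 6.54

Step 2: From UR = 4, RS = 13, and ∠URS = 150°, by the law of cosines:
  US² = UR² + RS² - 2·UR·RS·cos(150°) = 16 + 169 + 90.07 = 275.1
  US ≈ 16.59

Step 3: From RE = 13, RU = 4, EU = 13, by the inverse law of cosines:
  cos(∠ERU) = (RE² + RU² - EU²) / (2·RE·RU)
  ∠ERU = 81.15°

Step 4: From ER = 13, EU = 13, RU = 4, by the inverse law of cosines:
  cos(∠REU) = (ER² + EU² - RU²) / (2·ER·EU)
  ∠REU = 17.7°

Step 5: From EU = 13, EW = 14, UW = 11, by the inverse law of cosines:
  cos(∠UEW) = (EU² + EW² - UW²) / (2·EU·EW)
  ∠UEW = 47.91°

Step 6: From UE = 13, UR = 4, ER = 13, by the inverse law of cosines:
  cos(∠EUR) = (UE² + UR² - ER²) / (2·UE·UR)
  ∠EUR = 81.15°

Step 7: From UE = 13, UW = 11, EW = 14, by the inverse law of cosines:
  cos(∠EUW) = (UE² + UW² - EW²) / (2·UE·UW)
  ∠EUW = 70.81°

Step 8: From WE = 14, WU = 11, EU = 13, by the inverse law of cosines:
  cos(∠EWU) = (WE² + WU² - EU²) / (2·WE·WU)
  ∠EWU = 61.28°

Step 9: From ED = 6.54, EU = 13, DU = 12, by the inverse law of cosines:
  cos(∠DEU) = (ED² + EU² - DU²) / (2·ED·EU)
  ∠DEU = 66.51°

Step 10: From UR = 4, US = 16.59, RS = 13, by the inverse law of cosines:
  cos(∠RUS) = (UR² + US² - RS²) / (2·UR·US)
  ∠RUS = 23.07°

Step 11: From SR = 13, SU = 16.59, RU = 4, by the inverse law of cosines:
  cos(∠RSU) = (SR² + SU² - RU²) / (2·SR·SU)
  ∠RSU = 6.93°

Step 12: From DE = 6.54, DU = 12, EU = 13, by the inverse law of cosines:
  cos(∠EDU) = (DE² + DU² - EU²) / (2·DE·DU)
  ∠EDU = 83.49°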